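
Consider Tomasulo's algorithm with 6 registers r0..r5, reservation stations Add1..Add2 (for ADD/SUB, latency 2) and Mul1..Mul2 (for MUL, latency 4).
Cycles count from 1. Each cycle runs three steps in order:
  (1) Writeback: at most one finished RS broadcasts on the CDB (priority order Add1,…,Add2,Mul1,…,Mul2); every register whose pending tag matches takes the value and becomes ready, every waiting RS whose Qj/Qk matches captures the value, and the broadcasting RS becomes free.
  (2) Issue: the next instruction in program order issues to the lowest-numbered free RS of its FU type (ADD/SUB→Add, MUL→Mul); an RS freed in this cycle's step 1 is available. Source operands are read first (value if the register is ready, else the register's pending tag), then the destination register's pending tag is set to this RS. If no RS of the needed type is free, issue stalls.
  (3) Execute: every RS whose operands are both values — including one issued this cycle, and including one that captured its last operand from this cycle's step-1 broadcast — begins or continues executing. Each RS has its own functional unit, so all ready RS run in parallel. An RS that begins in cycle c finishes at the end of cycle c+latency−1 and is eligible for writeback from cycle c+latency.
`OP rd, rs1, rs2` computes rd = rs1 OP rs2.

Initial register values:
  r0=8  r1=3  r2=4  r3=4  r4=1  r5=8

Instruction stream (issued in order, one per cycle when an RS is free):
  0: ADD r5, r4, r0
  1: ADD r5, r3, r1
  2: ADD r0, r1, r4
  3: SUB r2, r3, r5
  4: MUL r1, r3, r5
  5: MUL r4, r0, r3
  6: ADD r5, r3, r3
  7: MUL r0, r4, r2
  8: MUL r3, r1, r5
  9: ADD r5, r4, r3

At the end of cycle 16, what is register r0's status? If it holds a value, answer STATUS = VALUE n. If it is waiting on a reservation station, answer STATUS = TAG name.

STATUS = VALUE -48

  c1: issue ADD r5<-Add1  regs: r0:8,r1:3,r2:4,r3:4,r4:1,r5:Add1
  c2: issue ADD r5<-Add2  regs: r0:8,r1:3,r2:4,r3:4,r4:1,r5:Add2
  c3: CDB Add1=9; issue ADD r0<-Add1  regs: r0:Add1,r1:3,r2:4,r3:4,r4:1,r5:Add2
  c4: CDB Add2=7; issue SUB r2<-Add2  regs: r0:Add1,r1:3,r2:Add2,r3:4,r4:1,r5:7
  c5: CDB Add1=4; issue MUL r1<-Mul1  regs: r0:4,r1:Mul1,r2:Add2,r3:4,r4:1,r5:7
  c6: CDB Add2=-3; issue MUL r4<-Mul2  regs: r0:4,r1:Mul1,r2:-3,r3:4,r4:Mul2,r5:7
  c7: issue ADD r5<-Add1  regs: r0:4,r1:Mul1,r2:-3,r3:4,r4:Mul2,r5:Add1
  c8: stall  regs: r0:4,r1:Mul1,r2:-3,r3:4,r4:Mul2,r5:Add1
  c9: CDB Add1=8; stall  regs: r0:4,r1:Mul1,r2:-3,r3:4,r4:Mul2,r5:8
  c10: CDB Mul1=28; issue MUL r0<-Mul1  regs: r0:Mul1,r1:28,r2:-3,r3:4,r4:Mul2,r5:8
  c11: CDB Mul2=16; issue MUL r3<-Mul2  regs: r0:Mul1,r1:28,r2:-3,r3:Mul2,r4:16,r5:8
  c12: issue ADD r5<-Add1  regs: r0:Mul1,r1:28,r2:-3,r3:Mul2,r4:16,r5:Add1
  c13: -  regs: r0:Mul1,r1:28,r2:-3,r3:Mul2,r4:16,r5:Add1
  c14: -  regs: r0:Mul1,r1:28,r2:-3,r3:Mul2,r4:16,r5:Add1
  c15: CDB Mul1=-48  regs: r0:-48,r1:28,r2:-3,r3:Mul2,r4:16,r5:Add1
  c16: CDB Mul2=224  regs: r0:-48,r1:28,r2:-3,r3:224,r4:16,r5:Add1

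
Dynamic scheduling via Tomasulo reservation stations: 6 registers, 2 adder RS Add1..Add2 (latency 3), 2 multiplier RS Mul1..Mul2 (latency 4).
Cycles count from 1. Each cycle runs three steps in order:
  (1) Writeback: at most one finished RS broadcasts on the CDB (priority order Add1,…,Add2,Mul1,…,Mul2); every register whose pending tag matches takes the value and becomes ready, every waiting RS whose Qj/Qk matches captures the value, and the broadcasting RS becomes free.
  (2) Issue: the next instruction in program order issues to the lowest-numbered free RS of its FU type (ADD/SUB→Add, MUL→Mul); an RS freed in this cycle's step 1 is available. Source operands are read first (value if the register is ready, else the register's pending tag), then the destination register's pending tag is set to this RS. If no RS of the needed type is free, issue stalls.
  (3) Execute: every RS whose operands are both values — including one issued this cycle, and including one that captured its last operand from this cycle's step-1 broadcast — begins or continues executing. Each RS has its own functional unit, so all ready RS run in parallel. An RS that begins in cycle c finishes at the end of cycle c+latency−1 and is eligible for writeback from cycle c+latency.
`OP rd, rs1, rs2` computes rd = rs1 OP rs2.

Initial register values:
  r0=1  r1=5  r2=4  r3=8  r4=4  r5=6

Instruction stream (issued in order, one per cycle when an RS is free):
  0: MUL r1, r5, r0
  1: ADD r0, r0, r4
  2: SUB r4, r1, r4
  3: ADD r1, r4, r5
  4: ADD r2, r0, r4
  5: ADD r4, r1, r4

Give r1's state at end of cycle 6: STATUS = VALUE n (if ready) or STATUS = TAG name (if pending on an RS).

STATUS = TAG Add1

cycle 1: issue MUL r1<-Mul1 // r0:1,r1:Mul1,r2:4,r3:8,r4:4,r5:6
cycle 2: issue ADD r0<-Add1 // r0:Add1,r1:Mul1,r2:4,r3:8,r4:4,r5:6
cycle 3: issue SUB r4<-Add2 // r0:Add1,r1:Mul1,r2:4,r3:8,r4:Add2,r5:6
cycle 4: stall // r0:Add1,r1:Mul1,r2:4,r3:8,r4:Add2,r5:6
cycle 5: CDB Add1=5; issue ADD r1<-Add1 // r0:5,r1:Add1,r2:4,r3:8,r4:Add2,r5:6
cycle 6: CDB Mul1=6; stall // r0:5,r1:Add1,r2:4,r3:8,r4:Add2,r5:6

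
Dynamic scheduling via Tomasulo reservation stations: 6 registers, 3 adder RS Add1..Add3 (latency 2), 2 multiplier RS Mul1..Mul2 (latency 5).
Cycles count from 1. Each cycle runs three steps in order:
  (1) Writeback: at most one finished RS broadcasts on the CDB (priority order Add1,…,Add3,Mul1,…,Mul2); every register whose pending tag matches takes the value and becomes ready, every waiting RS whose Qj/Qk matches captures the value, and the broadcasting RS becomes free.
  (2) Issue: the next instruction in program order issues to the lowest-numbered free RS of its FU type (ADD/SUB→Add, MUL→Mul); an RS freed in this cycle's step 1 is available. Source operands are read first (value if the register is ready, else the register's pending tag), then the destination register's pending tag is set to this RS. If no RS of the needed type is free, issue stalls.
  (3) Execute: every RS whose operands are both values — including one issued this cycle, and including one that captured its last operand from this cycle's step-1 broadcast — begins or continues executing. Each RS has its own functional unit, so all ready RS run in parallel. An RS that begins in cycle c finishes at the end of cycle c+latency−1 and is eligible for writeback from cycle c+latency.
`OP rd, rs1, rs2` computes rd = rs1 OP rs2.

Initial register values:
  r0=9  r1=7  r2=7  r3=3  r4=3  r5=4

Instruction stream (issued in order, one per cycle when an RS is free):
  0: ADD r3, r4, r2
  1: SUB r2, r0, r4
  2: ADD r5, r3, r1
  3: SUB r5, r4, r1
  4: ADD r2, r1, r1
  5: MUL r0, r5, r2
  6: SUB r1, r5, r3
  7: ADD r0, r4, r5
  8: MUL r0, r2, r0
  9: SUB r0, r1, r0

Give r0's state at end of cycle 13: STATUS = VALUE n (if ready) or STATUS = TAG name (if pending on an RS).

c1: issue ADD r3<-Add1 | r0:9,r1:7,r2:7,r3:Add1,r4:3,r5:4
c2: issue SUB r2<-Add2 | r0:9,r1:7,r2:Add2,r3:Add1,r4:3,r5:4
c3: CDB Add1=10; issue ADD r5<-Add1 | r0:9,r1:7,r2:Add2,r3:10,r4:3,r5:Add1
c4: CDB Add2=6; issue SUB r5<-Add2 | r0:9,r1:7,r2:6,r3:10,r4:3,r5:Add2
c5: CDB Add1=17; issue ADD r2<-Add1 | r0:9,r1:7,r2:Add1,r3:10,r4:3,r5:Add2
c6: CDB Add2=-4; issue MUL r0<-Mul1 | r0:Mul1,r1:7,r2:Add1,r3:10,r4:3,r5:-4
c7: CDB Add1=14; issue SUB r1<-Add1 | r0:Mul1,r1:Add1,r2:14,r3:10,r4:3,r5:-4
c8: issue ADD r0<-Add2 | r0:Add2,r1:Add1,r2:14,r3:10,r4:3,r5:-4
c9: CDB Add1=-14; issue MUL r0<-Mul2 | r0:Mul2,r1:-14,r2:14,r3:10,r4:3,r5:-4
c10: CDB Add2=-1; issue SUB r0<-Add1 | r0:Add1,r1:-14,r2:14,r3:10,r4:3,r5:-4
c11: - | r0:Add1,r1:-14,r2:14,r3:10,r4:3,r5:-4
c12: CDB Mul1=-56 | r0:Add1,r1:-14,r2:14,r3:10,r4:3,r5:-4
c13: - | r0:Add1,r1:-14,r2:14,r3:10,r4:3,r5:-4

STATUS = TAG Add1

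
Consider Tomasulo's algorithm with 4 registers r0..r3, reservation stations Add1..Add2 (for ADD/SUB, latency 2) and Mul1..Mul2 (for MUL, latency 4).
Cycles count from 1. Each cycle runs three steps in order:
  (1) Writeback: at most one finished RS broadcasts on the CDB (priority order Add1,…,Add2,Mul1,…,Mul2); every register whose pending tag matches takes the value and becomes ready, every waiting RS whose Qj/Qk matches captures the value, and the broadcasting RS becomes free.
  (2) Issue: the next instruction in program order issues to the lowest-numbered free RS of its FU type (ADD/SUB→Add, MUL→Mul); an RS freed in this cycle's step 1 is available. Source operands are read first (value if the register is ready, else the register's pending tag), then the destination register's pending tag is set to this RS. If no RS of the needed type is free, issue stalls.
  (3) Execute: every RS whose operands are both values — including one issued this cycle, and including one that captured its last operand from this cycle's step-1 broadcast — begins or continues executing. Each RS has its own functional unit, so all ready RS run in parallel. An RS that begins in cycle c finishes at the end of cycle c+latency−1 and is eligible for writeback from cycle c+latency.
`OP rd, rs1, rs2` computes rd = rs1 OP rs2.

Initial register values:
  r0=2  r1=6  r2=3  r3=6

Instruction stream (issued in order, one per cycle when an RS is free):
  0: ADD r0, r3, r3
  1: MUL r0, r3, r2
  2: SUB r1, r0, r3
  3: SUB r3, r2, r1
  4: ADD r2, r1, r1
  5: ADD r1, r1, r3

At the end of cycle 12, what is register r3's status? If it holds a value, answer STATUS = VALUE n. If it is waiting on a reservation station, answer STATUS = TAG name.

STATUS = VALUE -9

  c1: issue ADD r0<-Add1  regs: r0:Add1,r1:6,r2:3,r3:6
  c2: issue MUL r0<-Mul1  regs: r0:Mul1,r1:6,r2:3,r3:6
  c3: CDB Add1=12; issue SUB r1<-Add1  regs: r0:Mul1,r1:Add1,r2:3,r3:6
  c4: issue SUB r3<-Add2  regs: r0:Mul1,r1:Add1,r2:3,r3:Add2
  c5: stall  regs: r0:Mul1,r1:Add1,r2:3,r3:Add2
  c6: CDB Mul1=18; stall  regs: r0:18,r1:Add1,r2:3,r3:Add2
  c7: stall  regs: r0:18,r1:Add1,r2:3,r3:Add2
  c8: CDB Add1=12; issue ADD r2<-Add1  regs: r0:18,r1:12,r2:Add1,r3:Add2
  c9: stall  regs: r0:18,r1:12,r2:Add1,r3:Add2
  c10: CDB Add1=24; issue ADD r1<-Add1  regs: r0:18,r1:Add1,r2:24,r3:Add2
  c11: CDB Add2=-9  regs: r0:18,r1:Add1,r2:24,r3:-9
  c12: -  regs: r0:18,r1:Add1,r2:24,r3:-9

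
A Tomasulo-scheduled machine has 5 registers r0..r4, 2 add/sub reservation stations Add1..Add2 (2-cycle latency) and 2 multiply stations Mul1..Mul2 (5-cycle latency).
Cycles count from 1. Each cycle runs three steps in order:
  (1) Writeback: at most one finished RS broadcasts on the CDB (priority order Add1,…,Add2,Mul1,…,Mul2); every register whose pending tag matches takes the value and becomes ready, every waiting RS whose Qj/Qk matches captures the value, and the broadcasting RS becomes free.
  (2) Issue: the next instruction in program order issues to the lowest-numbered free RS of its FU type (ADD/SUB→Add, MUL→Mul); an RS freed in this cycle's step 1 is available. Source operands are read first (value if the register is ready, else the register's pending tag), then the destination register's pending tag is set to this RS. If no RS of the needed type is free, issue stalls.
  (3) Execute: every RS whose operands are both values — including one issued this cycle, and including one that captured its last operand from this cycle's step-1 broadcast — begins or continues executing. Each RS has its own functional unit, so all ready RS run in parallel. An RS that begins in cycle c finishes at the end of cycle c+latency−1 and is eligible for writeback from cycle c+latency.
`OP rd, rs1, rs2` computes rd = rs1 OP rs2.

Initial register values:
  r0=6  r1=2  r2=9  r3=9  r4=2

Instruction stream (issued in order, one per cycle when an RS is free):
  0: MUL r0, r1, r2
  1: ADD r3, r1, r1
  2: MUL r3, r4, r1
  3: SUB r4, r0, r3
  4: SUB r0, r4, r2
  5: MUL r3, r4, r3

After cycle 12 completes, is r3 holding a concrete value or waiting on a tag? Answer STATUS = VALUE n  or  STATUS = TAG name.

STATUS = TAG Mul1

c1: issue MUL r0<-Mul1 | r0:Mul1,r1:2,r2:9,r3:9,r4:2
c2: issue ADD r3<-Add1 | r0:Mul1,r1:2,r2:9,r3:Add1,r4:2
c3: issue MUL r3<-Mul2 | r0:Mul1,r1:2,r2:9,r3:Mul2,r4:2
c4: CDB Add1=4; issue SUB r4<-Add1 | r0:Mul1,r1:2,r2:9,r3:Mul2,r4:Add1
c5: issue SUB r0<-Add2 | r0:Add2,r1:2,r2:9,r3:Mul2,r4:Add1
c6: CDB Mul1=18; issue MUL r3<-Mul1 | r0:Add2,r1:2,r2:9,r3:Mul1,r4:Add1
c7: - | r0:Add2,r1:2,r2:9,r3:Mul1,r4:Add1
c8: CDB Mul2=4 | r0:Add2,r1:2,r2:9,r3:Mul1,r4:Add1
c9: - | r0:Add2,r1:2,r2:9,r3:Mul1,r4:Add1
c10: CDB Add1=14 | r0:Add2,r1:2,r2:9,r3:Mul1,r4:14
c11: - | r0:Add2,r1:2,r2:9,r3:Mul1,r4:14
c12: CDB Add2=5 | r0:5,r1:2,r2:9,r3:Mul1,r4:14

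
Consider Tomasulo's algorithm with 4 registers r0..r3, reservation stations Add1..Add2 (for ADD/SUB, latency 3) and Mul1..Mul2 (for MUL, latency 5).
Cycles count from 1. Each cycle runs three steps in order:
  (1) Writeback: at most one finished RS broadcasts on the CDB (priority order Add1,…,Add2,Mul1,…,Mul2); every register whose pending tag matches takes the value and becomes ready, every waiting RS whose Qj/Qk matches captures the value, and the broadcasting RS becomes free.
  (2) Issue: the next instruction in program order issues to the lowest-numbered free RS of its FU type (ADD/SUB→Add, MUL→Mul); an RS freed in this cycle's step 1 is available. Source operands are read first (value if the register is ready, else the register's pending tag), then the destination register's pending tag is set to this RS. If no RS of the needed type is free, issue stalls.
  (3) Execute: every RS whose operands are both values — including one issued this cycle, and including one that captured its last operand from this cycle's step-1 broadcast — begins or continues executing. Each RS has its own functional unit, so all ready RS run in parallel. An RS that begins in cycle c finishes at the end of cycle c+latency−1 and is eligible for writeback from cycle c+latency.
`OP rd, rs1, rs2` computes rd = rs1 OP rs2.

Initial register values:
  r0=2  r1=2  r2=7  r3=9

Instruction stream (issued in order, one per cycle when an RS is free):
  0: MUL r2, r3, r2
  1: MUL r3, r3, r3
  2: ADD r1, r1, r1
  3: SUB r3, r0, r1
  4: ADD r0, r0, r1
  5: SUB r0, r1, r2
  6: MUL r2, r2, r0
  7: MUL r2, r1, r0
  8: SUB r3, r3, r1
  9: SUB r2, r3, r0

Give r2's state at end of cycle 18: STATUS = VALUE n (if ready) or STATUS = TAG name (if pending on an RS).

  c1: issue MUL r2<-Mul1  regs: r0:2,r1:2,r2:Mul1,r3:9
  c2: issue MUL r3<-Mul2  regs: r0:2,r1:2,r2:Mul1,r3:Mul2
  c3: issue ADD r1<-Add1  regs: r0:2,r1:Add1,r2:Mul1,r3:Mul2
  c4: issue SUB r3<-Add2  regs: r0:2,r1:Add1,r2:Mul1,r3:Add2
  c5: stall  regs: r0:2,r1:Add1,r2:Mul1,r3:Add2
  c6: CDB Add1=4; issue ADD r0<-Add1  regs: r0:Add1,r1:4,r2:Mul1,r3:Add2
  c7: CDB Mul1=63; stall  regs: r0:Add1,r1:4,r2:63,r3:Add2
  c8: CDB Mul2=81; stall  regs: r0:Add1,r1:4,r2:63,r3:Add2
  c9: CDB Add1=6; issue SUB r0<-Add1  regs: r0:Add1,r1:4,r2:63,r3:Add2
  c10: CDB Add2=-2; issue MUL r2<-Mul1  regs: r0:Add1,r1:4,r2:Mul1,r3:-2
  c11: issue MUL r2<-Mul2  regs: r0:Add1,r1:4,r2:Mul2,r3:-2
  c12: CDB Add1=-59; issue SUB r3<-Add1  regs: r0:-59,r1:4,r2:Mul2,r3:Add1
  c13: issue SUB r2<-Add2  regs: r0:-59,r1:4,r2:Add2,r3:Add1
  c14: -  regs: r0:-59,r1:4,r2:Add2,r3:Add1
  c15: CDB Add1=-6  regs: r0:-59,r1:4,r2:Add2,r3:-6
  c16: -  regs: r0:-59,r1:4,r2:Add2,r3:-6
  c17: CDB Mul1=-3717  regs: r0:-59,r1:4,r2:Add2,r3:-6
  c18: CDB Add2=53  regs: r0:-59,r1:4,r2:53,r3:-6

STATUS = VALUE 53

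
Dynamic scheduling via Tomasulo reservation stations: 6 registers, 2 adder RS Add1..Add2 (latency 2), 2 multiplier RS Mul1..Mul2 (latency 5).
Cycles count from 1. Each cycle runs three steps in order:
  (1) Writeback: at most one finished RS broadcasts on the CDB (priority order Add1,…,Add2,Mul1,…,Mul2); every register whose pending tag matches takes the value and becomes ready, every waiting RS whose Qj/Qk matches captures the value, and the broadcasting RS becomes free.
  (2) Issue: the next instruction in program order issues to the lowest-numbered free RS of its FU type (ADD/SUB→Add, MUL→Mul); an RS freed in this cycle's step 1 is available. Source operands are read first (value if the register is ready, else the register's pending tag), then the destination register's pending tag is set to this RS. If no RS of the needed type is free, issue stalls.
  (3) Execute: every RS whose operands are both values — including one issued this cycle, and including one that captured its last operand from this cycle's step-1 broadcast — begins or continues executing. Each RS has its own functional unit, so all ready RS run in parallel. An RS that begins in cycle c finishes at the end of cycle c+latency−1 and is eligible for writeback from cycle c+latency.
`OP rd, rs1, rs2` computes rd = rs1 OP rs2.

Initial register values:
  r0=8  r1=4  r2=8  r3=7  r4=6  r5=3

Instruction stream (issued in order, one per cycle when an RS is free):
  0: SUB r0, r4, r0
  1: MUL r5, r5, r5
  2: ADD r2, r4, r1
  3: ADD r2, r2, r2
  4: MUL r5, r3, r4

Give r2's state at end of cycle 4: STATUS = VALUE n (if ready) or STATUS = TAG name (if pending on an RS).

cycle 1: issue SUB r0<-Add1 // r0:Add1,r1:4,r2:8,r3:7,r4:6,r5:3
cycle 2: issue MUL r5<-Mul1 // r0:Add1,r1:4,r2:8,r3:7,r4:6,r5:Mul1
cycle 3: CDB Add1=-2; issue ADD r2<-Add1 // r0:-2,r1:4,r2:Add1,r3:7,r4:6,r5:Mul1
cycle 4: issue ADD r2<-Add2 // r0:-2,r1:4,r2:Add2,r3:7,r4:6,r5:Mul1

STATUS = TAG Add2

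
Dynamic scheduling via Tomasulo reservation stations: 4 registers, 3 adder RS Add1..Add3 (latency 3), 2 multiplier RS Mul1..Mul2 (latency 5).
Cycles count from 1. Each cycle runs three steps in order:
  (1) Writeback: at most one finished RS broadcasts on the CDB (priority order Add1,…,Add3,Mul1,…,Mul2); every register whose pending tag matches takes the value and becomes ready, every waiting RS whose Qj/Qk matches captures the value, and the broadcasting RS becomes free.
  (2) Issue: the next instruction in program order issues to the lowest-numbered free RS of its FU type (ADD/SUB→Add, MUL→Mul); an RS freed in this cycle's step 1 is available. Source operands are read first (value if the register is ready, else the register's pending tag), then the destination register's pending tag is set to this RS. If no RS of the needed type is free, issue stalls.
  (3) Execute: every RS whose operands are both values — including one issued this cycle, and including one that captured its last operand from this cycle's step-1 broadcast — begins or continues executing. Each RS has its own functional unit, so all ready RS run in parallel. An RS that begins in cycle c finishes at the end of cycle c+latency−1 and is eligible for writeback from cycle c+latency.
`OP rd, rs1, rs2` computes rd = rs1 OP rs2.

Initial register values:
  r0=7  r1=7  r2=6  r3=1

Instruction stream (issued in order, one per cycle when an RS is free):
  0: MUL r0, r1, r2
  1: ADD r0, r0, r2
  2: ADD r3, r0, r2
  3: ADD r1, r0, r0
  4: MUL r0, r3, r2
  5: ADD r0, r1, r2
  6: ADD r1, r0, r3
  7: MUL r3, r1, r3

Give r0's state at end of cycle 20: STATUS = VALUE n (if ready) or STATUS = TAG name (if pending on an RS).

c1: issue MUL r0<-Mul1 | r0:Mul1,r1:7,r2:6,r3:1
c2: issue ADD r0<-Add1 | r0:Add1,r1:7,r2:6,r3:1
c3: issue ADD r3<-Add2 | r0:Add1,r1:7,r2:6,r3:Add2
c4: issue ADD r1<-Add3 | r0:Add1,r1:Add3,r2:6,r3:Add2
c5: issue MUL r0<-Mul2 | r0:Mul2,r1:Add3,r2:6,r3:Add2
c6: CDB Mul1=42; stall | r0:Mul2,r1:Add3,r2:6,r3:Add2
c7: stall | r0:Mul2,r1:Add3,r2:6,r3:Add2
c8: stall | r0:Mul2,r1:Add3,r2:6,r3:Add2
c9: CDB Add1=48; issue ADD r0<-Add1 | r0:Add1,r1:Add3,r2:6,r3:Add2
c10: stall | r0:Add1,r1:Add3,r2:6,r3:Add2
c11: stall | r0:Add1,r1:Add3,r2:6,r3:Add2
c12: CDB Add2=54; issue ADD r1<-Add2 | r0:Add1,r1:Add2,r2:6,r3:54
c13: CDB Add3=96; issue MUL r3<-Mul1 | r0:Add1,r1:Add2,r2:6,r3:Mul1
c14: - | r0:Add1,r1:Add2,r2:6,r3:Mul1
c15: - | r0:Add1,r1:Add2,r2:6,r3:Mul1
c16: CDB Add1=102 | r0:102,r1:Add2,r2:6,r3:Mul1
c17: CDB Mul2=324 | r0:102,r1:Add2,r2:6,r3:Mul1
c18: - | r0:102,r1:Add2,r2:6,r3:Mul1
c19: CDB Add2=156 | r0:102,r1:156,r2:6,r3:Mul1
c20: - | r0:102,r1:156,r2:6,r3:Mul1

STATUS = VALUE 102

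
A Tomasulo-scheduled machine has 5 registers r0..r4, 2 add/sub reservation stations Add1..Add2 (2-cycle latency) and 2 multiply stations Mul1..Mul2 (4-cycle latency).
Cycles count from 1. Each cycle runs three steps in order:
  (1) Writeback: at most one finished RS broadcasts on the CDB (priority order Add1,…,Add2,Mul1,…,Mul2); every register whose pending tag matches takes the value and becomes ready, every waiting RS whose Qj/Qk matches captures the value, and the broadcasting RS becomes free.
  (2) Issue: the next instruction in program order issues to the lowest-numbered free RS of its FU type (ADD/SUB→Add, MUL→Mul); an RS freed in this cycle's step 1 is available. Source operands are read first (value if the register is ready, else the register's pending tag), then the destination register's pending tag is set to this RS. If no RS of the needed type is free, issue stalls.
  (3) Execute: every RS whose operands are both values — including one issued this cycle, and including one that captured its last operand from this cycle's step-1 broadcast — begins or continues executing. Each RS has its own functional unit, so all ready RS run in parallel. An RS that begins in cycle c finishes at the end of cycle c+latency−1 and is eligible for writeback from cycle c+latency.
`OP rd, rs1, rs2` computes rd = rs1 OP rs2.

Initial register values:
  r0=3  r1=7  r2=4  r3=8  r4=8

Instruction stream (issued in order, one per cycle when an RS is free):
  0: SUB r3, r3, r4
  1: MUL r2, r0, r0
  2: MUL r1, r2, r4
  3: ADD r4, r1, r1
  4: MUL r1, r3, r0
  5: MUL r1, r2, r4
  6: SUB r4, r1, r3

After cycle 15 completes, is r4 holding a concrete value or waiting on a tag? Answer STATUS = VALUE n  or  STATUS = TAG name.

c1: issue SUB r3<-Add1 | r0:3,r1:7,r2:4,r3:Add1,r4:8
c2: issue MUL r2<-Mul1 | r0:3,r1:7,r2:Mul1,r3:Add1,r4:8
c3: CDB Add1=0; issue MUL r1<-Mul2 | r0:3,r1:Mul2,r2:Mul1,r3:0,r4:8
c4: issue ADD r4<-Add1 | r0:3,r1:Mul2,r2:Mul1,r3:0,r4:Add1
c5: stall | r0:3,r1:Mul2,r2:Mul1,r3:0,r4:Add1
c6: CDB Mul1=9; issue MUL r1<-Mul1 | r0:3,r1:Mul1,r2:9,r3:0,r4:Add1
c7: stall | r0:3,r1:Mul1,r2:9,r3:0,r4:Add1
c8: stall | r0:3,r1:Mul1,r2:9,r3:0,r4:Add1
c9: stall | r0:3,r1:Mul1,r2:9,r3:0,r4:Add1
c10: CDB Mul1=0; issue MUL r1<-Mul1 | r0:3,r1:Mul1,r2:9,r3:0,r4:Add1
c11: CDB Mul2=72; issue SUB r4<-Add2 | r0:3,r1:Mul1,r2:9,r3:0,r4:Add2
c12: - | r0:3,r1:Mul1,r2:9,r3:0,r4:Add2
c13: CDB Add1=144 | r0:3,r1:Mul1,r2:9,r3:0,r4:Add2
c14: - | r0:3,r1:Mul1,r2:9,r3:0,r4:Add2
c15: - | r0:3,r1:Mul1,r2:9,r3:0,r4:Add2

STATUS = TAG Add2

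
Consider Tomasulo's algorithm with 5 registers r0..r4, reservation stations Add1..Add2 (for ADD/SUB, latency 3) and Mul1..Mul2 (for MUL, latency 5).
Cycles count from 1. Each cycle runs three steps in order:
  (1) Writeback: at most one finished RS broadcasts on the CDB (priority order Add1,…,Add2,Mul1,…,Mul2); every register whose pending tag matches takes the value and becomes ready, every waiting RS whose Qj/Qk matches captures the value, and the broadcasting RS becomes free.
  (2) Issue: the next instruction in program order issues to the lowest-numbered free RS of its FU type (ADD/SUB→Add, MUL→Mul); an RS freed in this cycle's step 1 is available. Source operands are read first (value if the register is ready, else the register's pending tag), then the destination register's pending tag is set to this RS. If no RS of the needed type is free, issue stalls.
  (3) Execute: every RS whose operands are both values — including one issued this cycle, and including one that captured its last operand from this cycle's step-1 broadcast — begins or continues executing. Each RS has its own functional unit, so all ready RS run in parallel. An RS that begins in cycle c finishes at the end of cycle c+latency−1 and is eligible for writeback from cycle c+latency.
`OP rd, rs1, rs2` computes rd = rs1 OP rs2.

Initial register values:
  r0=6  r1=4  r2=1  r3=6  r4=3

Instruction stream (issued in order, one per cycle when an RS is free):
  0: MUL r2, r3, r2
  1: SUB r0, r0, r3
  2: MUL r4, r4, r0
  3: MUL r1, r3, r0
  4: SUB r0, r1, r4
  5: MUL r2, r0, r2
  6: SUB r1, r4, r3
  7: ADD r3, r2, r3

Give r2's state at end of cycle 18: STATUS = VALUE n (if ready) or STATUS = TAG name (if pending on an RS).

cycle 1: issue MUL r2<-Mul1 // r0:6,r1:4,r2:Mul1,r3:6,r4:3
cycle 2: issue SUB r0<-Add1 // r0:Add1,r1:4,r2:Mul1,r3:6,r4:3
cycle 3: issue MUL r4<-Mul2 // r0:Add1,r1:4,r2:Mul1,r3:6,r4:Mul2
cycle 4: stall // r0:Add1,r1:4,r2:Mul1,r3:6,r4:Mul2
cycle 5: CDB Add1=0; stall // r0:0,r1:4,r2:Mul1,r3:6,r4:Mul2
cycle 6: CDB Mul1=6; issue MUL r1<-Mul1 // r0:0,r1:Mul1,r2:6,r3:6,r4:Mul2
cycle 7: issue SUB r0<-Add1 // r0:Add1,r1:Mul1,r2:6,r3:6,r4:Mul2
cycle 8: stall // r0:Add1,r1:Mul1,r2:6,r3:6,r4:Mul2
cycle 9: stall // r0:Add1,r1:Mul1,r2:6,r3:6,r4:Mul2
cycle 10: CDB Mul2=0; issue MUL r2<-Mul2 // r0:Add1,r1:Mul1,r2:Mul2,r3:6,r4:0
cycle 11: CDB Mul1=0; issue SUB r1<-Add2 // r0:Add1,r1:Add2,r2:Mul2,r3:6,r4:0
cycle 12: stall // r0:Add1,r1:Add2,r2:Mul2,r3:6,r4:0
cycle 13: stall // r0:Add1,r1:Add2,r2:Mul2,r3:6,r4:0
cycle 14: CDB Add1=0; issue ADD r3<-Add1 // r0:0,r1:Add2,r2:Mul2,r3:Add1,r4:0
cycle 15: CDB Add2=-6 // r0:0,r1:-6,r2:Mul2,r3:Add1,r4:0
cycle 16: - // r0:0,r1:-6,r2:Mul2,r3:Add1,r4:0
cycle 17: - // r0:0,r1:-6,r2:Mul2,r3:Add1,r4:0
cycle 18: - // r0:0,r1:-6,r2:Mul2,r3:Add1,r4:0

STATUS = TAG Mul2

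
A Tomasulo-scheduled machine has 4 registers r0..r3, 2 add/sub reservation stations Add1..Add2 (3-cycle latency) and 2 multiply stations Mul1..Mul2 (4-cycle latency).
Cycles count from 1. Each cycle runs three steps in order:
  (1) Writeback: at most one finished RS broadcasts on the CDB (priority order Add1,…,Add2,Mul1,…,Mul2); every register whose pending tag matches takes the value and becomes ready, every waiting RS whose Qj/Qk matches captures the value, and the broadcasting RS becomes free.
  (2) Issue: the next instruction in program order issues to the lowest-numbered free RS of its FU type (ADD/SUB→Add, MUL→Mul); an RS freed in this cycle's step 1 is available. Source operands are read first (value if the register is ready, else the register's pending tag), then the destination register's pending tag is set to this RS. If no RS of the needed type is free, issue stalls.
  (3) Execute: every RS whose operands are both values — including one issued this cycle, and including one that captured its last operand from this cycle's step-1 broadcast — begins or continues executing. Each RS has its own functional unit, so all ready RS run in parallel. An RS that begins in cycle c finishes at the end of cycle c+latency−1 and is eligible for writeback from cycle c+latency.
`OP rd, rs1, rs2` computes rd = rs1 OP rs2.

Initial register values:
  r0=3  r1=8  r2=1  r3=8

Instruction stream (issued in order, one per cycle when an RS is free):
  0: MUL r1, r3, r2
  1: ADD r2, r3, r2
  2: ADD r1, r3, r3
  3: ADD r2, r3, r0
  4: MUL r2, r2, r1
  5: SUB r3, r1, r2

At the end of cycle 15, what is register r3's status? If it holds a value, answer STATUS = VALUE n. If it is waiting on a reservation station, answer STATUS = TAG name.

STATUS = VALUE -160

  c1: issue MUL r1<-Mul1  regs: r0:3,r1:Mul1,r2:1,r3:8
  c2: issue ADD r2<-Add1  regs: r0:3,r1:Mul1,r2:Add1,r3:8
  c3: issue ADD r1<-Add2  regs: r0:3,r1:Add2,r2:Add1,r3:8
  c4: stall  regs: r0:3,r1:Add2,r2:Add1,r3:8
  c5: CDB Add1=9; issue ADD r2<-Add1  regs: r0:3,r1:Add2,r2:Add1,r3:8
  c6: CDB Add2=16; issue MUL r2<-Mul2  regs: r0:3,r1:16,r2:Mul2,r3:8
  c7: CDB Mul1=8; issue SUB r3<-Add2  regs: r0:3,r1:16,r2:Mul2,r3:Add2
  c8: CDB Add1=11  regs: r0:3,r1:16,r2:Mul2,r3:Add2
  c9: -  regs: r0:3,r1:16,r2:Mul2,r3:Add2
  c10: -  regs: r0:3,r1:16,r2:Mul2,r3:Add2
  c11: -  regs: r0:3,r1:16,r2:Mul2,r3:Add2
  c12: CDB Mul2=176  regs: r0:3,r1:16,r2:176,r3:Add2
  c13: -  regs: r0:3,r1:16,r2:176,r3:Add2
  c14: -  regs: r0:3,r1:16,r2:176,r3:Add2
  c15: CDB Add2=-160  regs: r0:3,r1:16,r2:176,r3:-160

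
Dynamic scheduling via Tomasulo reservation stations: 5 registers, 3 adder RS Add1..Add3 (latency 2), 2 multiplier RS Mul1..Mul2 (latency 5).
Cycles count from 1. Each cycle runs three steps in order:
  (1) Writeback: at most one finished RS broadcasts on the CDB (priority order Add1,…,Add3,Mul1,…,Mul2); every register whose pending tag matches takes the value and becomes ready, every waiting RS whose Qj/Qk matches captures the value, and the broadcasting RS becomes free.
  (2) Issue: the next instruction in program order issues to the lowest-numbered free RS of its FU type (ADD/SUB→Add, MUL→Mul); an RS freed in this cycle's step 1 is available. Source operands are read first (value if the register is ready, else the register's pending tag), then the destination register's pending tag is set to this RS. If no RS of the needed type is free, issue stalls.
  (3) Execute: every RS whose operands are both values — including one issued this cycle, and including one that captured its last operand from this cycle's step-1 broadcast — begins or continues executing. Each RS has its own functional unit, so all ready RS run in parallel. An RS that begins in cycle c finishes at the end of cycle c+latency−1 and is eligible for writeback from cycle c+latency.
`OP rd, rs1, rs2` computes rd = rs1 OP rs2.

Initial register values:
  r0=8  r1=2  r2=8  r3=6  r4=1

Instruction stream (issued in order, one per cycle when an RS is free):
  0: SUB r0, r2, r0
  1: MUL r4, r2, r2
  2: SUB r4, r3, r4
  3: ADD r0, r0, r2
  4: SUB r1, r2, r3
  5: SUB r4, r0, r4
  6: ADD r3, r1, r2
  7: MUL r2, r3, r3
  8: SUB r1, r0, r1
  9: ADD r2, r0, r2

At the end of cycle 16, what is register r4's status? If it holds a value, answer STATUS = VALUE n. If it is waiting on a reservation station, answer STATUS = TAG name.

STATUS = VALUE 66

cycle 1: issue SUB r0<-Add1 // r0:Add1,r1:2,r2:8,r3:6,r4:1
cycle 2: issue MUL r4<-Mul1 // r0:Add1,r1:2,r2:8,r3:6,r4:Mul1
cycle 3: CDB Add1=0; issue SUB r4<-Add1 // r0:0,r1:2,r2:8,r3:6,r4:Add1
cycle 4: issue ADD r0<-Add2 // r0:Add2,r1:2,r2:8,r3:6,r4:Add1
cycle 5: issue SUB r1<-Add3 // r0:Add2,r1:Add3,r2:8,r3:6,r4:Add1
cycle 6: CDB Add2=8; issue SUB r4<-Add2 // r0:8,r1:Add3,r2:8,r3:6,r4:Add2
cycle 7: CDB Add3=2; issue ADD r3<-Add3 // r0:8,r1:2,r2:8,r3:Add3,r4:Add2
cycle 8: CDB Mul1=64; issue MUL r2<-Mul1 // r0:8,r1:2,r2:Mul1,r3:Add3,r4:Add2
cycle 9: CDB Add3=10; issue SUB r1<-Add3 // r0:8,r1:Add3,r2:Mul1,r3:10,r4:Add2
cycle 10: CDB Add1=-58; issue ADD r2<-Add1 // r0:8,r1:Add3,r2:Add1,r3:10,r4:Add2
cycle 11: CDB Add3=6 // r0:8,r1:6,r2:Add1,r3:10,r4:Add2
cycle 12: CDB Add2=66 // r0:8,r1:6,r2:Add1,r3:10,r4:66
cycle 13: - // r0:8,r1:6,r2:Add1,r3:10,r4:66
cycle 14: CDB Mul1=100 // r0:8,r1:6,r2:Add1,r3:10,r4:66
cycle 15: - // r0:8,r1:6,r2:Add1,r3:10,r4:66
cycle 16: CDB Add1=108 // r0:8,r1:6,r2:108,r3:10,r4:66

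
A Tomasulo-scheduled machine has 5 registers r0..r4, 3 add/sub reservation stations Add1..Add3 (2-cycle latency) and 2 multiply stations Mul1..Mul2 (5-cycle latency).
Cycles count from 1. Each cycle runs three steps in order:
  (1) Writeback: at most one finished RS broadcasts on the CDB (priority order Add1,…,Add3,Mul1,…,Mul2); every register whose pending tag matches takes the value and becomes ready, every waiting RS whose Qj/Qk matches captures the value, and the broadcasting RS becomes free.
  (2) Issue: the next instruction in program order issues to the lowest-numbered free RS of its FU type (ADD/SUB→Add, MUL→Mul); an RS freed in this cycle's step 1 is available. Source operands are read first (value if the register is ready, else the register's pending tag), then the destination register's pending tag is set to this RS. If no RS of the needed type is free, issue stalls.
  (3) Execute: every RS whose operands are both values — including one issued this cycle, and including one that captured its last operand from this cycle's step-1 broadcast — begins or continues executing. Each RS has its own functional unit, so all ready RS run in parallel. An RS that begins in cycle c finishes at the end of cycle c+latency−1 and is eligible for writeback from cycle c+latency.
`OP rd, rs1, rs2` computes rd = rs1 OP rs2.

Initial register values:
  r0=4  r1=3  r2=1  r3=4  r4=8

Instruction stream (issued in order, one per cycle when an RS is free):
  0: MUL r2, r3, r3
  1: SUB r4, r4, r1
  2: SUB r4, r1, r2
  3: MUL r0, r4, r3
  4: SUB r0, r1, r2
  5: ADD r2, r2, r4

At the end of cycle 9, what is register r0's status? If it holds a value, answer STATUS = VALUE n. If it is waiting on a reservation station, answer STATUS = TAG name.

cycle 1: issue MUL r2<-Mul1 // r0:4,r1:3,r2:Mul1,r3:4,r4:8
cycle 2: issue SUB r4<-Add1 // r0:4,r1:3,r2:Mul1,r3:4,r4:Add1
cycle 3: issue SUB r4<-Add2 // r0:4,r1:3,r2:Mul1,r3:4,r4:Add2
cycle 4: CDB Add1=5; issue MUL r0<-Mul2 // r0:Mul2,r1:3,r2:Mul1,r3:4,r4:Add2
cycle 5: issue SUB r0<-Add1 // r0:Add1,r1:3,r2:Mul1,r3:4,r4:Add2
cycle 6: CDB Mul1=16; issue ADD r2<-Add3 // r0:Add1,r1:3,r2:Add3,r3:4,r4:Add2
cycle 7: - // r0:Add1,r1:3,r2:Add3,r3:4,r4:Add2
cycle 8: CDB Add1=-13 // r0:-13,r1:3,r2:Add3,r3:4,r4:Add2
cycle 9: CDB Add2=-13 // r0:-13,r1:3,r2:Add3,r3:4,r4:-13

STATUS = VALUE -13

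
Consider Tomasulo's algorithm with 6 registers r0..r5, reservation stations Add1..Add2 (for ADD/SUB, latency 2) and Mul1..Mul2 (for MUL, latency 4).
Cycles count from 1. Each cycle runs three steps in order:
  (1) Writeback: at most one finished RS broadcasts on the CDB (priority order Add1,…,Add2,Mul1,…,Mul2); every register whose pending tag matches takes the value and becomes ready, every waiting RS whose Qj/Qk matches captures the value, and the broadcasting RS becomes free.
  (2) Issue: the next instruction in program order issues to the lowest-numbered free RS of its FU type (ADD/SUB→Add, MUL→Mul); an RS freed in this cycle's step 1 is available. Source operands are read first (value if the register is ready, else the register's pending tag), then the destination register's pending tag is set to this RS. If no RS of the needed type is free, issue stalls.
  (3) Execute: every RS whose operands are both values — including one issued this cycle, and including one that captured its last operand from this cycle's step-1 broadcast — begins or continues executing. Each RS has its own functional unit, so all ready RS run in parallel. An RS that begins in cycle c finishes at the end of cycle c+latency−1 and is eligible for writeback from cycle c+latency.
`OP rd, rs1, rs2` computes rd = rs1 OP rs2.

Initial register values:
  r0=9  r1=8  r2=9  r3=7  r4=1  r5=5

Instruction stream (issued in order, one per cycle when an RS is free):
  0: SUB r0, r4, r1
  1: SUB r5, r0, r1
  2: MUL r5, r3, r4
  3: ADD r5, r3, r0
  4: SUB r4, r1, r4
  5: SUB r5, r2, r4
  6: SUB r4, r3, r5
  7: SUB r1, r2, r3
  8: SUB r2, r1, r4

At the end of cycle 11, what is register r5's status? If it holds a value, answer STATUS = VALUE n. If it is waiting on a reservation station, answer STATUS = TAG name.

STATUS = VALUE 2

  c1: issue SUB r0<-Add1  regs: r0:Add1,r1:8,r2:9,r3:7,r4:1,r5:5
  c2: issue SUB r5<-Add2  regs: r0:Add1,r1:8,r2:9,r3:7,r4:1,r5:Add2
  c3: CDB Add1=-7; issue MUL r5<-Mul1  regs: r0:-7,r1:8,r2:9,r3:7,r4:1,r5:Mul1
  c4: issue ADD r5<-Add1  regs: r0:-7,r1:8,r2:9,r3:7,r4:1,r5:Add1
  c5: CDB Add2=-15; issue SUB r4<-Add2  regs: r0:-7,r1:8,r2:9,r3:7,r4:Add2,r5:Add1
  c6: CDB Add1=0; issue SUB r5<-Add1  regs: r0:-7,r1:8,r2:9,r3:7,r4:Add2,r5:Add1
  c7: CDB Add2=7; issue SUB r4<-Add2  regs: r0:-7,r1:8,r2:9,r3:7,r4:Add2,r5:Add1
  c8: CDB Mul1=7; stall  regs: r0:-7,r1:8,r2:9,r3:7,r4:Add2,r5:Add1
  c9: CDB Add1=2; issue SUB r1<-Add1  regs: r0:-7,r1:Add1,r2:9,r3:7,r4:Add2,r5:2
  c10: stall  regs: r0:-7,r1:Add1,r2:9,r3:7,r4:Add2,r5:2
  c11: CDB Add1=2; issue SUB r2<-Add1  regs: r0:-7,r1:2,r2:Add1,r3:7,r4:Add2,r5:2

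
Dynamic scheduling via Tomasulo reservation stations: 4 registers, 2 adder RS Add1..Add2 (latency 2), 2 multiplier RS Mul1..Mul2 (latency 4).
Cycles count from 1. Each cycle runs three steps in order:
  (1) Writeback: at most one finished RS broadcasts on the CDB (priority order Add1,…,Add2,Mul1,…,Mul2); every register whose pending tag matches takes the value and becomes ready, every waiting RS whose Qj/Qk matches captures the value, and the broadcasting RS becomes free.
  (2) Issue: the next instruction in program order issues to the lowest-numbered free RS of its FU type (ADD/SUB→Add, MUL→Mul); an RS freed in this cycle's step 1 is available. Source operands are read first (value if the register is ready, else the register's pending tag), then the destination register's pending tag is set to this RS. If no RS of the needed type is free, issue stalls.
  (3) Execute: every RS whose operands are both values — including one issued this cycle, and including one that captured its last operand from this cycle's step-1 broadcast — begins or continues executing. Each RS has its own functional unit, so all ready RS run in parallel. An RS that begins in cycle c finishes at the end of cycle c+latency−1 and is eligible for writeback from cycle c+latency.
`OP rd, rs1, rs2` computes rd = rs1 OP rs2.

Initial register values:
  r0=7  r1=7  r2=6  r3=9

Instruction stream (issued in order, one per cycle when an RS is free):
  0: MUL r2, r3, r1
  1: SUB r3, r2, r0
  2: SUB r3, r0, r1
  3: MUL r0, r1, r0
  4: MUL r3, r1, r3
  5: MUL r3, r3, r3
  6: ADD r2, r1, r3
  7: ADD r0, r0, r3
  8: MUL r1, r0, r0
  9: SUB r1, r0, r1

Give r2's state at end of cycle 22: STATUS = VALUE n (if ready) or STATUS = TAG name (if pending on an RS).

STATUS = VALUE 7

c1: issue MUL r2<-Mul1 | r0:7,r1:7,r2:Mul1,r3:9
c2: issue SUB r3<-Add1 | r0:7,r1:7,r2:Mul1,r3:Add1
c3: issue SUB r3<-Add2 | r0:7,r1:7,r2:Mul1,r3:Add2
c4: issue MUL r0<-Mul2 | r0:Mul2,r1:7,r2:Mul1,r3:Add2
c5: CDB Add2=0; stall | r0:Mul2,r1:7,r2:Mul1,r3:0
c6: CDB Mul1=63; issue MUL r3<-Mul1 | r0:Mul2,r1:7,r2:63,r3:Mul1
c7: stall | r0:Mul2,r1:7,r2:63,r3:Mul1
c8: CDB Add1=56; stall | r0:Mul2,r1:7,r2:63,r3:Mul1
c9: CDB Mul2=49; issue MUL r3<-Mul2 | r0:49,r1:7,r2:63,r3:Mul2
c10: CDB Mul1=0; issue ADD r2<-Add1 | r0:49,r1:7,r2:Add1,r3:Mul2
c11: issue ADD r0<-Add2 | r0:Add2,r1:7,r2:Add1,r3:Mul2
c12: issue MUL r1<-Mul1 | r0:Add2,r1:Mul1,r2:Add1,r3:Mul2
c13: stall | r0:Add2,r1:Mul1,r2:Add1,r3:Mul2
c14: CDB Mul2=0; stall | r0:Add2,r1:Mul1,r2:Add1,r3:0
c15: stall | r0:Add2,r1:Mul1,r2:Add1,r3:0
c16: CDB Add1=7; issue SUB r1<-Add1 | r0:Add2,r1:Add1,r2:7,r3:0
c17: CDB Add2=49 | r0:49,r1:Add1,r2:7,r3:0
c18: - | r0:49,r1:Add1,r2:7,r3:0
c19: - | r0:49,r1:Add1,r2:7,r3:0
c20: - | r0:49,r1:Add1,r2:7,r3:0
c21: CDB Mul1=2401 | r0:49,r1:Add1,r2:7,r3:0
c22: - | r0:49,r1:Add1,r2:7,r3:0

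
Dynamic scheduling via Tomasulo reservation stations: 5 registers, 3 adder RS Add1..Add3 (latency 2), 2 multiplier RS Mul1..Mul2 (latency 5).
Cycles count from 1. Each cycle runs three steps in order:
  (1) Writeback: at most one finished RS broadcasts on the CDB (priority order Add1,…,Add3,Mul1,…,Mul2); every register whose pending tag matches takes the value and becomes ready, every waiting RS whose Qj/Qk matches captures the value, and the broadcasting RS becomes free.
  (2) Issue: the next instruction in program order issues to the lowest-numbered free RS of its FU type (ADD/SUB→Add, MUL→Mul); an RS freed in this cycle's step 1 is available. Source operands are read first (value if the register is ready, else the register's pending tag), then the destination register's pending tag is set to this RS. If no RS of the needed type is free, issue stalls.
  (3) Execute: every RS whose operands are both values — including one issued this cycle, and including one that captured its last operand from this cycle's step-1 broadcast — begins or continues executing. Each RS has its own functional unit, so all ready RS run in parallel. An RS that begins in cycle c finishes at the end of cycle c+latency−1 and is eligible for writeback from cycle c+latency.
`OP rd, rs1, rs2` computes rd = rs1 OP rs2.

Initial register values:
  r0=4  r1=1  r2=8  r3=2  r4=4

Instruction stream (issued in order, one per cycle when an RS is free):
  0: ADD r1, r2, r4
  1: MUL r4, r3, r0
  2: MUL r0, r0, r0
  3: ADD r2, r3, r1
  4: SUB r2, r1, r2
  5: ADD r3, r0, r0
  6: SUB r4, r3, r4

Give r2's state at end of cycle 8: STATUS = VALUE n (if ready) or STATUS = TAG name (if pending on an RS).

STATUS = VALUE -2

c1: issue ADD r1<-Add1 | r0:4,r1:Add1,r2:8,r3:2,r4:4
c2: issue MUL r4<-Mul1 | r0:4,r1:Add1,r2:8,r3:2,r4:Mul1
c3: CDB Add1=12; issue MUL r0<-Mul2 | r0:Mul2,r1:12,r2:8,r3:2,r4:Mul1
c4: issue ADD r2<-Add1 | r0:Mul2,r1:12,r2:Add1,r3:2,r4:Mul1
c5: issue SUB r2<-Add2 | r0:Mul2,r1:12,r2:Add2,r3:2,r4:Mul1
c6: CDB Add1=14; issue ADD r3<-Add1 | r0:Mul2,r1:12,r2:Add2,r3:Add1,r4:Mul1
c7: CDB Mul1=8; issue SUB r4<-Add3 | r0:Mul2,r1:12,r2:Add2,r3:Add1,r4:Add3
c8: CDB Add2=-2 | r0:Mul2,r1:12,r2:-2,r3:Add1,r4:Add3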